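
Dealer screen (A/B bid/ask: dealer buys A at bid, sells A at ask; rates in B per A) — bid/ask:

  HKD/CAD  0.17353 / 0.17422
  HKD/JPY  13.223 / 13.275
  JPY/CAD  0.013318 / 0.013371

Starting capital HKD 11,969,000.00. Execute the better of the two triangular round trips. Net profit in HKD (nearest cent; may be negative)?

Net profit: HKD 129,425.82

Best loop HKD → JPY → CAD → HKD:
HKD 11,969,000.00 × 13.223 (sell HKD at bid) = JPY 158,266,087
JPY 158,266,087 × 0.013318 (sell JPY at bid) = CAD 2,107,787.75
CAD 2,107,787.75 ÷ 0.17422 (buy HKD at ask) = HKD 12,098,425.82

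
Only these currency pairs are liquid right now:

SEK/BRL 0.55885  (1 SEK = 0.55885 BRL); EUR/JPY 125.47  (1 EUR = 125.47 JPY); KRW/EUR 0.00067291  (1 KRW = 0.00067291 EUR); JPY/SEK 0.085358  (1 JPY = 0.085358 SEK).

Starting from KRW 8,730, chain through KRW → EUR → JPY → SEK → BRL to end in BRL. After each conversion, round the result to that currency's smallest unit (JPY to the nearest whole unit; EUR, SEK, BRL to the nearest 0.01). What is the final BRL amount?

KRW 8,730 × 0.00067291 = EUR 5.87
EUR 5.87 × 125.47 = JPY 737
JPY 737 × 0.085358 = SEK 62.91
SEK 62.91 × 0.55885 = BRL 35.16

BRL 35.16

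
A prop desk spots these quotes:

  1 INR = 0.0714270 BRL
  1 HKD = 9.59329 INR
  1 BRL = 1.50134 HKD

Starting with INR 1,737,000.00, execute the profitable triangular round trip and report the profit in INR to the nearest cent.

Profitable loop is INR → BRL → HKD → INR:
INR 1,737,000.00 × 0.0714270 = BRL 124,068.70
BRL 124,068.70 × 1.50134 = HKD 186,269.30
HKD 186,269.30 × 9.59329 = INR 1,786,935.42
Profit = INR 1,786,935.42 − INR 1,737,000.00

Profit: INR 49,935.42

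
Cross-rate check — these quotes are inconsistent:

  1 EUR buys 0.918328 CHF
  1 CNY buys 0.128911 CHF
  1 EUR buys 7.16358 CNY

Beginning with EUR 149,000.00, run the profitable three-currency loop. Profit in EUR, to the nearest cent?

Profit: EUR 833.37

Profitable loop is EUR → CNY → CHF → EUR:
EUR 149,000.00 × 7.16358 = CNY 1,067,373.42
CNY 1,067,373.42 × 0.128911 = CHF 137,596.17
CHF 137,596.17 ÷ 0.918328 = EUR 149,833.37
Profit = EUR 149,833.37 − EUR 149,000.00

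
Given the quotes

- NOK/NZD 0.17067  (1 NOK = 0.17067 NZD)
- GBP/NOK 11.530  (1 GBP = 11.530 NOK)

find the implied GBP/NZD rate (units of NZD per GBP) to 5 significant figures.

GBP/NZD = 1.9678

1 GBP × 11.530 = 11.53 NOK
11.53 NOK × 0.17067 = 1.96783 NZD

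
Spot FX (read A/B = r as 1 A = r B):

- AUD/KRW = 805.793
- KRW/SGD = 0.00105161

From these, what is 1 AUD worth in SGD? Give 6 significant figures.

1 AUD × 805.793 = 805.793 KRW
805.793 KRW × 0.00105161 = 0.84738 SGD

AUD/SGD = 0.847380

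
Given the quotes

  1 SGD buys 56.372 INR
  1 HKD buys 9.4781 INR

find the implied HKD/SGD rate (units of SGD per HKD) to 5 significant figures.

HKD/SGD = 0.16813

1 HKD × 9.4781 = 9.4781 INR
9.4781 INR ÷ 56.372 = 0.168135 SGD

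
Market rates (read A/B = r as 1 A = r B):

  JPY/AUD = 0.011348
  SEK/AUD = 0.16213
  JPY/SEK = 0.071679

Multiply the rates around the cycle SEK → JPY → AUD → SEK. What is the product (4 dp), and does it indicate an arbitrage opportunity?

0.9765 (arbitrage exists)

Around SEK → JPY → AUD → SEK: 1 ÷ 0.071679 × 0.011348 ÷ 0.16213 = 0.976481
Product < 1; profitable direction is SEK → AUD → JPY → SEK.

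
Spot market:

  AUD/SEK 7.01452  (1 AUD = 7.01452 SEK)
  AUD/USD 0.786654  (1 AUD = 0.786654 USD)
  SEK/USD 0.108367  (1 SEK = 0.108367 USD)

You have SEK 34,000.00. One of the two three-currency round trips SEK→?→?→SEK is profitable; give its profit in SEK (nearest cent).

Profitable loop is SEK → AUD → USD → SEK:
SEK 34,000.00 ÷ 7.01452 = AUD 4,847.09
AUD 4,847.09 × 0.786654 = USD 3,812.98
USD 3,812.98 ÷ 0.108367 = SEK 35,185.82
Profit = SEK 35,185.82 − SEK 34,000.00

Profit: SEK 1,185.82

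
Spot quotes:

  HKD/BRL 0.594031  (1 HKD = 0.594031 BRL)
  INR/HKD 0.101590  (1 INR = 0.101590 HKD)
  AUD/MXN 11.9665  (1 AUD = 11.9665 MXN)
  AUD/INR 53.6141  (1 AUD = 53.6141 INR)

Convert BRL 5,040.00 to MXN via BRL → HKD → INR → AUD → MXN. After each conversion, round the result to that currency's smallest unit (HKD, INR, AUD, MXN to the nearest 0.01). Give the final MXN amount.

BRL 5,040.00 ÷ 0.594031 = HKD 8,484.41
HKD 8,484.41 ÷ 0.101590 = INR 83,516.19
INR 83,516.19 ÷ 53.6141 = AUD 1,557.73
AUD 1,557.73 × 11.9665 = MXN 18,640.58

MXN 18,640.58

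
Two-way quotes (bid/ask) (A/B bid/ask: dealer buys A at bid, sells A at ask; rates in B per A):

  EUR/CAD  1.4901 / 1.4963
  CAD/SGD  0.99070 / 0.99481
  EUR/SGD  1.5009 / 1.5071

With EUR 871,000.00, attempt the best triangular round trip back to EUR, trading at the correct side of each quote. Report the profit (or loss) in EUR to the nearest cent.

Net profit: EUR 7,235.71

Best loop EUR → SGD → CAD → EUR:
EUR 871,000.00 × 1.5009 (sell EUR at bid) = SGD 1,307,283.90
SGD 1,307,283.90 ÷ 0.99481 (buy CAD at ask) = CAD 1,314,104.10
CAD 1,314,104.10 ÷ 1.4963 (buy EUR at ask) = EUR 878,235.71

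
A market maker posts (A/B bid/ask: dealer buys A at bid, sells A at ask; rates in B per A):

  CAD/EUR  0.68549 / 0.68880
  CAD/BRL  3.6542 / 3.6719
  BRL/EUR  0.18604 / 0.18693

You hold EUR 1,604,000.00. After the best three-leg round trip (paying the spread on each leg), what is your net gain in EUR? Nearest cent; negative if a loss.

Net result: EUR -2,099.13 (no profitable arbitrage after spreads)

Best loop EUR → BRL → CAD → EUR:
EUR 1,604,000.00 ÷ 0.18693 (buy BRL at ask) = BRL 8,580,752.15
BRL 8,580,752.15 ÷ 3.6719 (buy CAD at ask) = CAD 2,336,869.78
CAD 2,336,869.78 × 0.68549 (sell CAD at bid) = EUR 1,601,900.87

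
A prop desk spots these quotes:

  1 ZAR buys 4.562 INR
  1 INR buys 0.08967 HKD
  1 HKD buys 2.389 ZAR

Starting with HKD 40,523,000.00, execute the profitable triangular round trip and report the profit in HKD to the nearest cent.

Profit: HKD 942,125.97

Profitable loop is HKD → INR → ZAR → HKD:
HKD 40,523,000.00 ÷ 0.08967 = INR 451,912,568.31
INR 451,912,568.31 ÷ 4.562 = ZAR 99,060,185.95
ZAR 99,060,185.95 ÷ 2.389 = HKD 41,465,125.97
Profit = HKD 41,465,125.97 − HKD 40,523,000.00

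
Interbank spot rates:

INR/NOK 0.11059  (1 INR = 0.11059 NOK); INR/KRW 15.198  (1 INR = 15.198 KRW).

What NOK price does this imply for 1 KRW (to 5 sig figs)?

KRW/NOK = 0.0072766

1 KRW ÷ 15.198 = 0.0657981 INR
0.0657981 INR × 0.11059 = 0.00727662 NOK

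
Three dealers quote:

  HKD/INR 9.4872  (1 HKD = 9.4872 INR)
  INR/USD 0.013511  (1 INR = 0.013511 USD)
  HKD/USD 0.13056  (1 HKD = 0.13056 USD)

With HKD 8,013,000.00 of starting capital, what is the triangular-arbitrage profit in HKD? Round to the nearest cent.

Profit: HKD 148,683.21

Profitable loop is HKD → USD → INR → HKD:
HKD 8,013,000.00 × 0.13056 = USD 1,046,177.28
USD 1,046,177.28 ÷ 0.013511 = INR 77,431,520.98
INR 77,431,520.98 ÷ 9.4872 = HKD 8,161,683.21
Profit = HKD 8,161,683.21 − HKD 8,013,000.00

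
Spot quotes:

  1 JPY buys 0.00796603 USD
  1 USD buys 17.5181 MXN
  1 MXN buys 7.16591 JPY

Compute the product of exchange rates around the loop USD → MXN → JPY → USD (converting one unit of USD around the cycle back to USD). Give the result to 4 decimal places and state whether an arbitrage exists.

Around USD → MXN → JPY → USD: 1 × 17.5181 × 7.16591 × 0.00796603 = 1.000001
Product ≈ 1 (deviation 0.000%, within rounding noise).

1.0000 (no arbitrage)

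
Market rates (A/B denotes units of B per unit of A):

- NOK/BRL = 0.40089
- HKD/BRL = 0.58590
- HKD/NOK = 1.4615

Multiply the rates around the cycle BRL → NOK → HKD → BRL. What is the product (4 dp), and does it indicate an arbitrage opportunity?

1.0000 (no arbitrage)

Around BRL → NOK → HKD → BRL: 1 ÷ 0.40089 ÷ 1.4615 × 0.58590 = 0.999999
Product ≈ 1 (deviation 0.000%, within rounding noise).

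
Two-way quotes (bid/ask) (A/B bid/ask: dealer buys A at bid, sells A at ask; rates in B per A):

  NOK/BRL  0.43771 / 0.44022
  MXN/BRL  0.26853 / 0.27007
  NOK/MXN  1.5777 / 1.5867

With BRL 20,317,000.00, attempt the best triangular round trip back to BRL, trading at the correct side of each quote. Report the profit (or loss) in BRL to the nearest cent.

Net profit: BRL 435,713.15

Best loop BRL → MXN → NOK → BRL:
BRL 20,317,000.00 ÷ 0.27007 (buy MXN at ask) = MXN 75,228,644.43
MXN 75,228,644.43 ÷ 1.5867 (buy NOK at ask) = NOK 47,412,015.14
NOK 47,412,015.14 × 0.43771 (sell NOK at bid) = BRL 20,752,713.15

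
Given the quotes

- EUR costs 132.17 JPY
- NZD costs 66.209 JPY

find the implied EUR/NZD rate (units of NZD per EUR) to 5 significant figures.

1 EUR × 132.17 = 132.17 JPY
132.17 JPY ÷ 66.209 = 1.99625 NZD

EUR/NZD = 1.9963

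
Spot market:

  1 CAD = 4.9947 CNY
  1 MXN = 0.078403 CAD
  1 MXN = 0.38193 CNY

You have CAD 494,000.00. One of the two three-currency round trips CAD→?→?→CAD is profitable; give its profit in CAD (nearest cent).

Profitable loop is CAD → CNY → MXN → CAD:
CAD 494,000.00 × 4.9947 = CNY 2,467,381.80
CNY 2,467,381.80 ÷ 0.38193 = MXN 6,460,298.48
MXN 6,460,298.48 × 0.078403 = CAD 506,506.78
Profit = CAD 506,506.78 − CAD 494,000.00

Profit: CAD 12,506.78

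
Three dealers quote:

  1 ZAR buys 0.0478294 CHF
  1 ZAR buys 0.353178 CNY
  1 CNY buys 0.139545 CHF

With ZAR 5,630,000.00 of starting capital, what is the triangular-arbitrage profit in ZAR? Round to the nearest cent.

Profit: ZAR 171,247.37

Profitable loop is ZAR → CNY → CHF → ZAR:
ZAR 5,630,000.00 × 0.353178 = CNY 1,988,392.14
CNY 1,988,392.14 × 0.139545 = CHF 277,470.18
CHF 277,470.18 ÷ 0.0478294 = ZAR 5,801,247.37
Profit = ZAR 5,801,247.37 − ZAR 5,630,000.00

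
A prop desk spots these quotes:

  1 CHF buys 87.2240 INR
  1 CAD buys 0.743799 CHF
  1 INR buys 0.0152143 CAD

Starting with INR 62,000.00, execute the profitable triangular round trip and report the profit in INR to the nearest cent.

Profitable loop is INR → CHF → CAD → INR:
INR 62,000.00 ÷ 87.2240 = CHF 710.81
CHF 710.81 ÷ 0.743799 = CAD 955.65
CAD 955.65 ÷ 0.0152143 = INR 62,812.80
Profit = INR 62,812.80 − INR 62,000.00

Profit: INR 812.80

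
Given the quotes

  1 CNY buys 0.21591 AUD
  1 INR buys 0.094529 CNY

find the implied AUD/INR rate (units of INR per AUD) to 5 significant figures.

AUD/INR = 48.996

1 AUD ÷ 0.21591 = 4.63156 CNY
4.63156 CNY ÷ 0.094529 = 48.9962 INR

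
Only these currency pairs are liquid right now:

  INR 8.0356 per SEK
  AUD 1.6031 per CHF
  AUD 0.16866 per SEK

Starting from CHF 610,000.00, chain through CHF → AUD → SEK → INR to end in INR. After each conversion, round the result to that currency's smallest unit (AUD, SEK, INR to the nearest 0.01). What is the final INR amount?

CHF 610,000.00 × 1.6031 = AUD 977,891.00
AUD 977,891.00 ÷ 0.16866 = SEK 5,798,001.90
SEK 5,798,001.90 × 8.0356 = INR 46,590,424.07

INR 46,590,424.07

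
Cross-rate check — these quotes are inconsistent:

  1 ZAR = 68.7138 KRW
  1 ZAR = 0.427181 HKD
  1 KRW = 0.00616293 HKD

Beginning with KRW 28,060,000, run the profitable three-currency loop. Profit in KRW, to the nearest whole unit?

Profit: KRW 245,341

Profitable loop is KRW → ZAR → HKD → KRW:
KRW 28,060,000 ÷ 68.7138 = ZAR 408,360.47
ZAR 408,360.47 × 0.427181 = HKD 174,443.84
HKD 174,443.84 ÷ 0.00616293 = KRW 28,305,341
Profit = KRW 28,305,341 − KRW 28,060,000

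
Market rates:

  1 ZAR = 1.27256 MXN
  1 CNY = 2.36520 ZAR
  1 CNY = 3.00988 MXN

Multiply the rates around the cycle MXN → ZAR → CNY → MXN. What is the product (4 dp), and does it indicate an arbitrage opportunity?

1.0000 (no arbitrage)

Around MXN → ZAR → CNY → MXN: 1 ÷ 1.27256 ÷ 2.36520 × 3.00988 = 1.000007
Product ≈ 1 (deviation 0.001%, within rounding noise).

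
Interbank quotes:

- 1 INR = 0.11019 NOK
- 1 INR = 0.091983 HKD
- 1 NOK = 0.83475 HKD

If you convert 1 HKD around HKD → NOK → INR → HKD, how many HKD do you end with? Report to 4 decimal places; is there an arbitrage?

1.0000 (no arbitrage)

Around HKD → NOK → INR → HKD: 1 ÷ 0.83475 ÷ 0.11019 × 0.091983 = 1.000021
Product ≈ 1 (deviation 0.002%, within rounding noise).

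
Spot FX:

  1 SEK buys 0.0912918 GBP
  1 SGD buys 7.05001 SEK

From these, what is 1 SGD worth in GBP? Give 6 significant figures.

SGD/GBP = 0.643608

1 SGD × 7.05001 = 7.05001 SEK
7.05001 SEK × 0.0912918 = 0.643608 GBP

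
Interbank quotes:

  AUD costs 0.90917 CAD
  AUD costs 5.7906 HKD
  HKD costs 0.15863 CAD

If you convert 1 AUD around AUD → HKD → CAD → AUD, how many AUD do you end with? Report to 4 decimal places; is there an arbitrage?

1.0103 (arbitrage exists)

Around AUD → HKD → CAD → AUD: 1 × 5.7906 × 0.15863 ÷ 0.90917 = 1.010331
Product > 1; profitable direction is AUD → HKD → CAD → AUD.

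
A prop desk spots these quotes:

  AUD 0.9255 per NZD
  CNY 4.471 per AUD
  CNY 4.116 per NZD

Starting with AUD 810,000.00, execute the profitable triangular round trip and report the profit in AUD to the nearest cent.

Profit: AUD 4,311.83

Profitable loop is AUD → CNY → NZD → AUD:
AUD 810,000.00 × 4.471 = CNY 3,621,510.00
CNY 3,621,510.00 ÷ 4.116 = NZD 879,861.52
NZD 879,861.52 × 0.9255 = AUD 814,311.83
Profit = AUD 814,311.83 − AUD 810,000.00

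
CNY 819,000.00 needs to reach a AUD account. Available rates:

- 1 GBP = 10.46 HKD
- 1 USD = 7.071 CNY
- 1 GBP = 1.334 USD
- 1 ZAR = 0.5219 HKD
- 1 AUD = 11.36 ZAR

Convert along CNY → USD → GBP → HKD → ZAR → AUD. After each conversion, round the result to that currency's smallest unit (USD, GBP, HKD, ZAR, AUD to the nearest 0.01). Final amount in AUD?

AUD 153,183.96

CNY 819,000.00 ÷ 7.071 = USD 115,825.20
USD 115,825.20 ÷ 1.334 = GBP 86,825.49
GBP 86,825.49 × 10.46 = HKD 908,194.63
HKD 908,194.63 ÷ 0.5219 = ZAR 1,740,169.82
ZAR 1,740,169.82 ÷ 11.36 = AUD 153,183.96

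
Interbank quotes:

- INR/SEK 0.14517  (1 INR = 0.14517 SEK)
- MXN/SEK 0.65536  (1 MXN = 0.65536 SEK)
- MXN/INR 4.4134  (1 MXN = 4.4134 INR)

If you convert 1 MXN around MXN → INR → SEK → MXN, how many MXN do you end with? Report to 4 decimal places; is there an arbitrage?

Around MXN → INR → SEK → MXN: 1 × 4.4134 × 0.14517 ÷ 0.65536 = 0.977620
Product < 1; profitable direction is MXN → SEK → INR → MXN.

0.9776 (arbitrage exists)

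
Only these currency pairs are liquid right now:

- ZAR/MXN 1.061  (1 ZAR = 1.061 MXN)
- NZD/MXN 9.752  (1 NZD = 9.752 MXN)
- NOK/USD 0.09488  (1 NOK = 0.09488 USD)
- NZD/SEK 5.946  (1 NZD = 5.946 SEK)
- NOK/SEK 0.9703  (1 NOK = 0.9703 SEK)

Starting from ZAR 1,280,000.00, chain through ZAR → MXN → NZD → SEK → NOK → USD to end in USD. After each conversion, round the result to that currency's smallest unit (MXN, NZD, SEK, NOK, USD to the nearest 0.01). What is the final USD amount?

ZAR 1,280,000.00 × 1.061 = MXN 1,358,080.00
MXN 1,358,080.00 ÷ 9.752 = NZD 139,261.69
NZD 139,261.69 × 5.946 = SEK 828,050.01
SEK 828,050.01 ÷ 0.9703 = NOK 853,395.87
NOK 853,395.87 × 0.09488 = USD 80,970.20

USD 80,970.20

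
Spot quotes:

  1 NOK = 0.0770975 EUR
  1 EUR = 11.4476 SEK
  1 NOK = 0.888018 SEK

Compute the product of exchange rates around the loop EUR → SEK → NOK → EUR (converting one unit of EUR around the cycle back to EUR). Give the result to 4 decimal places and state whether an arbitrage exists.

Around EUR → SEK → NOK → EUR: 1 × 11.4476 ÷ 0.888018 × 0.0770975 = 0.993878
Product < 1; profitable direction is EUR → NOK → SEK → EUR.

0.9939 (arbitrage exists)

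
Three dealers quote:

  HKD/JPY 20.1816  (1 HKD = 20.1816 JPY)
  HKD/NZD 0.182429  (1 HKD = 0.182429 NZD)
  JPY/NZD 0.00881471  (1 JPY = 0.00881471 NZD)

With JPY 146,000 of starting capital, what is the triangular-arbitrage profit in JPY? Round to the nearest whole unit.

Profitable loop is JPY → HKD → NZD → JPY:
JPY 146,000 ÷ 20.1816 = HKD 7,234.31
HKD 7,234.31 × 0.182429 = NZD 1,319.75
NZD 1,319.75 ÷ 0.00881471 = JPY 149,721
Profit = JPY 149,721 − JPY 146,000

Profit: JPY 3,721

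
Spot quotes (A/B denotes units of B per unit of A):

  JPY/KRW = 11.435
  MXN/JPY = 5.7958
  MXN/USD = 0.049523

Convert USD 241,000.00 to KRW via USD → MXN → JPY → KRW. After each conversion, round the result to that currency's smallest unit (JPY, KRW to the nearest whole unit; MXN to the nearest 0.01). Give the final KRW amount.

KRW 322,522,231

USD 241,000.00 ÷ 0.049523 = MXN 4,866,425.70
MXN 4,866,425.70 × 5.7958 = JPY 28,204,830
JPY 28,204,830 × 11.435 = KRW 322,522,231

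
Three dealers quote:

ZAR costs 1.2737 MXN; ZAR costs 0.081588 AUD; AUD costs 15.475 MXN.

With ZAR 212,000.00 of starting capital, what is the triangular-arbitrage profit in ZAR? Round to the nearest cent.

Profitable loop is ZAR → MXN → AUD → ZAR:
ZAR 212,000.00 × 1.2737 = MXN 270,024.40
MXN 270,024.40 ÷ 15.475 = AUD 17,449.07
AUD 17,449.07 ÷ 0.081588 = ZAR 213,868.13
Profit = ZAR 213,868.13 − ZAR 212,000.00

Profit: ZAR 1,868.13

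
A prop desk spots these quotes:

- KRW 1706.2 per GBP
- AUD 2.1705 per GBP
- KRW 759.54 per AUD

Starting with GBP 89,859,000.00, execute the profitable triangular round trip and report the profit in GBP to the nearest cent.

Profitable loop is GBP → KRW → AUD → GBP:
GBP 89,859,000.00 × 1706.2 = KRW 153,317,425,800
KRW 153,317,425,800 ÷ 759.54 = AUD 201,855,630.78
AUD 201,855,630.78 ÷ 2.1705 = GBP 92,999,599.53
Profit = GBP 92,999,599.53 − GBP 89,859,000.00

Profit: GBP 3,140,599.53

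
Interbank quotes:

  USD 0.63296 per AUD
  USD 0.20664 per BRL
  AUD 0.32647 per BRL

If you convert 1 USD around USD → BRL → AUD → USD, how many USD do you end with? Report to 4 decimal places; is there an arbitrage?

Around USD → BRL → AUD → USD: 1 ÷ 0.20664 × 0.32647 × 0.63296 = 1.000012
Product ≈ 1 (deviation 0.001%, within rounding noise).

1.0000 (no arbitrage)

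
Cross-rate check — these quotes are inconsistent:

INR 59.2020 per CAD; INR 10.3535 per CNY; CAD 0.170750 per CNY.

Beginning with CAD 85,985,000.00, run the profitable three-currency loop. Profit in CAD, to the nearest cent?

Profit: CAD 2,081,916.89

Profitable loop is CAD → CNY → INR → CAD:
CAD 85,985,000.00 ÷ 0.170750 = CNY 503,572,474.38
CNY 503,572,474.38 × 10.3535 = INR 5,213,737,613.47
INR 5,213,737,613.47 ÷ 59.2020 = CAD 88,066,916.89
Profit = CAD 88,066,916.89 − CAD 85,985,000.00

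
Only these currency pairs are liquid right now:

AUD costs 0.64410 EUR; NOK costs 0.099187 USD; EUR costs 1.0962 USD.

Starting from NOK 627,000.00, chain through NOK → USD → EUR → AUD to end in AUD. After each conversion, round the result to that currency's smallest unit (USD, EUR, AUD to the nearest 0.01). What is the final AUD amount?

AUD 88,080.39

NOK 627,000.00 × 0.099187 = USD 62,190.25
USD 62,190.25 ÷ 1.0962 = EUR 56,732.58
EUR 56,732.58 ÷ 0.64410 = AUD 88,080.39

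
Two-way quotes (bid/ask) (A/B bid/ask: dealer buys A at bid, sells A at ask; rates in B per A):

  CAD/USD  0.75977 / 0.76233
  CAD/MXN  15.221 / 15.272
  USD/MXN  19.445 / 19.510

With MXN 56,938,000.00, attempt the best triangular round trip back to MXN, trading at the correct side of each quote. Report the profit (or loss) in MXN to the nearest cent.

Best loop MXN → USD → CAD → MXN:
MXN 56,938,000.00 ÷ 19.510 (buy USD at ask) = USD 2,918,400.82
USD 2,918,400.82 ÷ 0.76233 (buy CAD at ask) = CAD 3,828,264.43
CAD 3,828,264.43 × 15.221 (sell CAD at bid) = MXN 58,270,012.83

Net profit: MXN 1,332,012.83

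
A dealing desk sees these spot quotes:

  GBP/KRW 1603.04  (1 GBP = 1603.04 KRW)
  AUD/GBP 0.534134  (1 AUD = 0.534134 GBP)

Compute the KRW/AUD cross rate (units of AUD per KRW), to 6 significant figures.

1 KRW ÷ 1603.04 = 0.000623815 GBP
0.000623815 GBP ÷ 0.534134 = 0.0011679 AUD

KRW/AUD = 0.00116790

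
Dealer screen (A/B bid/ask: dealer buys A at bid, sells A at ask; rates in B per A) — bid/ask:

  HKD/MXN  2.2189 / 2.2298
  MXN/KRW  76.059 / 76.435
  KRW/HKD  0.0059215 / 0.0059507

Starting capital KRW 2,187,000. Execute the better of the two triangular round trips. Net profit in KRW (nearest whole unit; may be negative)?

Net result: KRW -1,409 (no profitable arbitrage after spreads)

Best loop KRW → HKD → MXN → KRW:
KRW 2,187,000 × 0.0059215 (sell KRW at bid) = HKD 12,950.32
HKD 12,950.32 × 2.2189 (sell HKD at bid) = MXN 28,735.47
MXN 28,735.47 × 76.059 (sell MXN at bid) = KRW 2,185,591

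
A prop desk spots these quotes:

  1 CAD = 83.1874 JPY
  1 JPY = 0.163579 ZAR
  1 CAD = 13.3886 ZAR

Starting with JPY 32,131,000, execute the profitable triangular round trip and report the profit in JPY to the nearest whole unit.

Profit: JPY 525,841

Profitable loop is JPY → ZAR → CAD → JPY:
JPY 32,131,000 × 0.163579 = ZAR 5,255,956.85
ZAR 5,255,956.85 ÷ 13.3886 = CAD 392,569.56
CAD 392,569.56 × 83.1874 = JPY 32,656,841
Profit = JPY 32,656,841 − JPY 32,131,000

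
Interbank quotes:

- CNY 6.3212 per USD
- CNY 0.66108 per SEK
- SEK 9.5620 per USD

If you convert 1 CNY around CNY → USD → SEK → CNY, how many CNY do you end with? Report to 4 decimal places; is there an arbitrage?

1.0000 (no arbitrage)

Around CNY → USD → SEK → CNY: 1 ÷ 6.3212 × 9.5620 × 0.66108 = 1.000007
Product ≈ 1 (deviation 0.001%, within rounding noise).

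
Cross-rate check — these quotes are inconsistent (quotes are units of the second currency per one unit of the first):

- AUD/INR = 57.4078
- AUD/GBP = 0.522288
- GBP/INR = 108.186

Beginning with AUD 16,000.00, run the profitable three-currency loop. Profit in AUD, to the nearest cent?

Profitable loop is AUD → INR → GBP → AUD:
AUD 16,000.00 × 57.4078 = INR 918,524.80
INR 918,524.80 ÷ 108.186 = GBP 8,490.24
GBP 8,490.24 ÷ 0.522288 = AUD 16,255.85
Profit = AUD 16,255.85 − AUD 16,000.00

Profit: AUD 255.85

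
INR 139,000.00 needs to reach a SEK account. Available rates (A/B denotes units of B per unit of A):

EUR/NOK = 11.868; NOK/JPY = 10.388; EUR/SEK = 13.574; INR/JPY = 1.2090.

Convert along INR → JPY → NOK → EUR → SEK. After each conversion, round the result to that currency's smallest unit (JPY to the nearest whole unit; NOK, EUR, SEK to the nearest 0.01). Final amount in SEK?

SEK 18,502.86

INR 139,000.00 × 1.2090 = JPY 168,051
JPY 168,051 ÷ 10.388 = NOK 16,177.42
NOK 16,177.42 ÷ 11.868 = EUR 1,363.11
EUR 1,363.11 × 13.574 = SEK 18,502.86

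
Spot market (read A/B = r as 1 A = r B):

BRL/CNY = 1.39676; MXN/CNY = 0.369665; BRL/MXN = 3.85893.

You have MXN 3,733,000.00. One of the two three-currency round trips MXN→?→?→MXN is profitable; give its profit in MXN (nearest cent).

Profit: MXN 79,513.89

Profitable loop is MXN → CNY → BRL → MXN:
MXN 3,733,000.00 × 0.369665 = CNY 1,379,959.45
CNY 1,379,959.45 ÷ 1.39676 = BRL 987,971.77
BRL 987,971.77 × 3.85893 = MXN 3,812,513.89
Profit = MXN 3,812,513.89 − MXN 3,733,000.00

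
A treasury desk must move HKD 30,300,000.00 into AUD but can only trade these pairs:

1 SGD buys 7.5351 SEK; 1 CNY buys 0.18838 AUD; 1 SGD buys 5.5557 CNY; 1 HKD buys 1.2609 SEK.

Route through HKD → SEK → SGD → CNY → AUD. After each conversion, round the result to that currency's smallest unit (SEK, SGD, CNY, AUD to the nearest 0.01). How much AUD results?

HKD 30,300,000.00 × 1.2609 = SEK 38,205,270.00
SEK 38,205,270.00 ÷ 7.5351 = SGD 5,070,306.96
SGD 5,070,306.96 × 5.5557 = CNY 28,169,104.38
CNY 28,169,104.38 × 0.18838 = AUD 5,306,495.88

AUD 5,306,495.88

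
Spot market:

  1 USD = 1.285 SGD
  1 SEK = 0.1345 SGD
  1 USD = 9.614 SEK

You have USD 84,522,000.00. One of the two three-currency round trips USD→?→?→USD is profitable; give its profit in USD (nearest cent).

Profit: USD 531,666.40

Profitable loop is USD → SEK → SGD → USD:
USD 84,522,000.00 × 9.614 = SEK 812,594,508.00
SEK 812,594,508.00 × 0.1345 = SGD 109,293,961.33
SGD 109,293,961.33 ÷ 1.285 = USD 85,053,666.40
Profit = USD 85,053,666.40 − USD 84,522,000.00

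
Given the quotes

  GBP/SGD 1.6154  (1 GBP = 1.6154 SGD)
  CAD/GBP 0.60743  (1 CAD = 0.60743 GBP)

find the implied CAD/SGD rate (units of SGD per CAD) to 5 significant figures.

CAD/SGD = 0.98124

1 CAD × 0.60743 = 0.60743 GBP
0.60743 GBP × 1.6154 = 0.981242 SGD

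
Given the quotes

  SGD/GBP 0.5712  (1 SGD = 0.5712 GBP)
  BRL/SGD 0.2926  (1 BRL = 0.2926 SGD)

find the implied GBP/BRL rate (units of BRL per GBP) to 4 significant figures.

GBP/BRL = 5.983

1 GBP ÷ 0.5712 = 1.7507 SGD
1.7507 SGD ÷ 0.2926 = 5.98325 BRL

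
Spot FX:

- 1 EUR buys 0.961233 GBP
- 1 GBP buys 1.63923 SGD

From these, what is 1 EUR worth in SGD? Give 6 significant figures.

EUR/SGD = 1.57568

1 EUR × 0.961233 = 0.961233 GBP
0.961233 GBP × 1.63923 = 1.57568 SGD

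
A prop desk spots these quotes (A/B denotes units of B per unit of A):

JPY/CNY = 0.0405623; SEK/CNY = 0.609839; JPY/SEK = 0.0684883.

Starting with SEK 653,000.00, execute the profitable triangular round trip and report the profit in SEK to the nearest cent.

Profit: SEK 19,391.46

Profitable loop is SEK → CNY → JPY → SEK:
SEK 653,000.00 × 0.609839 = CNY 398,224.87
CNY 398,224.87 ÷ 0.0405623 = JPY 9,817,611
JPY 9,817,611 × 0.0684883 = SEK 672,391.46
Profit = SEK 672,391.46 − SEK 653,000.00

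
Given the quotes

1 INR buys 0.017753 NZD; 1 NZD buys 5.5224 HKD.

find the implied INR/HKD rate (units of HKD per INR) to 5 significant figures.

1 INR × 0.017753 = 0.017753 NZD
0.017753 NZD × 5.5224 = 0.0980392 HKD

INR/HKD = 0.098039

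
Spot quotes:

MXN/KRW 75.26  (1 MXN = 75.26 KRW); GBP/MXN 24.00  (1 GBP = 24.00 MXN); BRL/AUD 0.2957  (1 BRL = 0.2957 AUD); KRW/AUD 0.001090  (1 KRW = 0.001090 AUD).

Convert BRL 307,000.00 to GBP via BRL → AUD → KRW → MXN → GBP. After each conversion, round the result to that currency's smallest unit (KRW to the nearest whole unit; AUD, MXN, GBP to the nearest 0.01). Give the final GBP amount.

BRL 307,000.00 × 0.2957 = AUD 90,779.90
AUD 90,779.90 ÷ 0.001090 = KRW 83,284,312
KRW 83,284,312 ÷ 75.26 = MXN 1,106,621.21
MXN 1,106,621.21 ÷ 24.00 = GBP 46,109.22

GBP 46,109.22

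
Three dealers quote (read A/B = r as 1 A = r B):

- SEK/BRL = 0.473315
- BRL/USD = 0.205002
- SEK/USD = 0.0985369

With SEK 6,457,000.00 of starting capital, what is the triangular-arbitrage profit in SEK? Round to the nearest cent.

Profitable loop is SEK → USD → BRL → SEK:
SEK 6,457,000.00 × 0.0985369 = USD 636,252.76
USD 636,252.76 ÷ 0.205002 = BRL 3,103,641.74
BRL 3,103,641.74 ÷ 0.473315 = SEK 6,557,243.56
Profit = SEK 6,557,243.56 − SEK 6,457,000.00

Profit: SEK 100,243.56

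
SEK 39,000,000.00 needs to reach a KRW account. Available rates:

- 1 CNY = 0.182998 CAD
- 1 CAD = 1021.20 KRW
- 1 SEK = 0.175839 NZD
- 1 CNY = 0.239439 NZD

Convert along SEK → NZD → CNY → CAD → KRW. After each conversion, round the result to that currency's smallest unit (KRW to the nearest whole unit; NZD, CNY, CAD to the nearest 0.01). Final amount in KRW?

KRW 5,352,320,017

SEK 39,000,000.00 × 0.175839 = NZD 6,857,721.00
NZD 6,857,721.00 ÷ 0.239439 = CNY 28,640,785.34
CNY 28,640,785.34 × 0.182998 = CAD 5,241,206.44
CAD 5,241,206.44 × 1021.20 = KRW 5,352,320,017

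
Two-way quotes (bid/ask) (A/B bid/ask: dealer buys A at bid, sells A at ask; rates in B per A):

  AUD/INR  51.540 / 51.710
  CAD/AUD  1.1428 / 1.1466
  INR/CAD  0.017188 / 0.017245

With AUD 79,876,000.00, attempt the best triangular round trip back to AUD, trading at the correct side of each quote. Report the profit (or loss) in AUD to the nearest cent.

Best loop AUD → INR → CAD → AUD:
AUD 79,876,000.00 × 51.540 (sell AUD at bid) = INR 4,116,809,040.00
INR 4,116,809,040.00 × 0.017188 (sell INR at bid) = CAD 70,759,713.78
CAD 70,759,713.78 × 1.1428 (sell CAD at bid) = AUD 80,864,200.91

Net profit: AUD 988,200.91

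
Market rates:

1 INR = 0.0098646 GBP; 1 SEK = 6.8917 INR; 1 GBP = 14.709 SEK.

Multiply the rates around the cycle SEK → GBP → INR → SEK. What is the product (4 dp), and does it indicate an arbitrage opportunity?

Around SEK → GBP → INR → SEK: 1 ÷ 14.709 ÷ 0.0098646 ÷ 6.8917 = 1.000025
Product ≈ 1 (deviation 0.003%, within rounding noise).

1.0000 (no arbitrage)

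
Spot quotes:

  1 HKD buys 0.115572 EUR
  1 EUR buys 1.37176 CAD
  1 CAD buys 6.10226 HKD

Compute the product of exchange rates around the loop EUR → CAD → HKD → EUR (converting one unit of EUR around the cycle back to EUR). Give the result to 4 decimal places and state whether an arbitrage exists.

0.9674 (arbitrage exists)

Around EUR → CAD → HKD → EUR: 1 × 1.37176 × 6.10226 × 0.115572 = 0.967434
Product < 1; profitable direction is EUR → HKD → CAD → EUR.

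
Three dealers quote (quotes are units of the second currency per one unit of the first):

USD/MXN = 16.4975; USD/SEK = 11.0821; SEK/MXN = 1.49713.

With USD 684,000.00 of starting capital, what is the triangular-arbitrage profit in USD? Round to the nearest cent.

Profit: USD 3,890.87

Profitable loop is USD → SEK → MXN → USD:
USD 684,000.00 × 11.0821 = SEK 7,580,156.40
SEK 7,580,156.40 × 1.49713 = MXN 11,348,479.55
MXN 11,348,479.55 ÷ 16.4975 = USD 687,890.87
Profit = USD 687,890.87 − USD 684,000.00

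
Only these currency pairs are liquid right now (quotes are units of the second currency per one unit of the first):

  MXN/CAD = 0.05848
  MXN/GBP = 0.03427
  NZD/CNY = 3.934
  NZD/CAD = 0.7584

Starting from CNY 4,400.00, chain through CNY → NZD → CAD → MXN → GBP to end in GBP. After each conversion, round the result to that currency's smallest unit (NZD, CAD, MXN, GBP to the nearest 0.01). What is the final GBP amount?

CNY 4,400.00 ÷ 3.934 = NZD 1,118.45
NZD 1,118.45 × 0.7584 = CAD 848.23
CAD 848.23 ÷ 0.05848 = MXN 14,504.62
MXN 14,504.62 × 0.03427 = GBP 497.07

GBP 497.07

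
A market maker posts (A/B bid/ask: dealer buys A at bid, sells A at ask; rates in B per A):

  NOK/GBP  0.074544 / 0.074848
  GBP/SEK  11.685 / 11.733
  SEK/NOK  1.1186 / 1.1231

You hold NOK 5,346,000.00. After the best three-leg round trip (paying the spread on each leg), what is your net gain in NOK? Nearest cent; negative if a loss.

Best loop NOK → SEK → GBP → NOK:
NOK 5,346,000.00 ÷ 1.1231 (buy SEK at ask) = SEK 4,760,039.18
SEK 4,760,039.18 ÷ 11.733 (buy GBP at ask) = GBP 405,696.68
GBP 405,696.68 ÷ 0.074848 (buy NOK at ask) = NOK 5,420,274.19

Net profit: NOK 74,274.19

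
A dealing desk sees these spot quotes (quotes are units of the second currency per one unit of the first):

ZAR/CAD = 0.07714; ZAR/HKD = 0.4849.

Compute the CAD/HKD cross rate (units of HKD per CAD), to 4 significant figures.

1 CAD ÷ 0.07714 = 12.9634 ZAR
12.9634 ZAR × 0.4849 = 6.28597 HKD

CAD/HKD = 6.286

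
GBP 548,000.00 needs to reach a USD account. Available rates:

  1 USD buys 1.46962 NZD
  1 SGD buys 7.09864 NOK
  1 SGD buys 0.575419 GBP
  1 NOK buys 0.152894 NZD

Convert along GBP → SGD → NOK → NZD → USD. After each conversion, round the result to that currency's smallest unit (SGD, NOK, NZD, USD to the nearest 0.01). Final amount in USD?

USD 703,326.38

GBP 548,000.00 ÷ 0.575419 = SGD 952,349.51
SGD 952,349.51 × 7.09864 = NOK 6,760,386.33
NOK 6,760,386.33 × 0.152894 = NZD 1,033,622.51
NZD 1,033,622.51 ÷ 1.46962 = USD 703,326.38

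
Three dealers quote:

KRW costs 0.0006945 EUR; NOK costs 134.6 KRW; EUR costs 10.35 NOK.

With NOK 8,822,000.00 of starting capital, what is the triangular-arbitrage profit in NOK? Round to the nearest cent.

Profitable loop is NOK → EUR → KRW → NOK:
NOK 8,822,000.00 ÷ 10.35 = EUR 852,367.15
EUR 852,367.15 ÷ 0.0006945 = KRW 1,227,310,511
KRW 1,227,310,511 ÷ 134.6 = NOK 9,118,205.88
Profit = NOK 9,118,205.88 − NOK 8,822,000.00

Profit: NOK 296,205.88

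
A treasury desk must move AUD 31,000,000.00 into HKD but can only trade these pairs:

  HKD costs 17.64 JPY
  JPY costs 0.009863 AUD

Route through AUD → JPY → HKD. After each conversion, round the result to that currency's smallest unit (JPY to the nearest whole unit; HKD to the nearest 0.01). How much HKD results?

HKD 178,178,000.06

AUD 31,000,000.00 ÷ 0.009863 = JPY 3,143,059,921
JPY 3,143,059,921 ÷ 17.64 = HKD 178,178,000.06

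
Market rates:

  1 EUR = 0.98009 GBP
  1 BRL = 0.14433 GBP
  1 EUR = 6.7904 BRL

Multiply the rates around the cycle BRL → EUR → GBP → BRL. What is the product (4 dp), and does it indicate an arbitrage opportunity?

1.0000 (no arbitrage)

Around BRL → EUR → GBP → BRL: 1 ÷ 6.7904 × 0.98009 ÷ 0.14433 = 1.000032
Product ≈ 1 (deviation 0.003%, within rounding noise).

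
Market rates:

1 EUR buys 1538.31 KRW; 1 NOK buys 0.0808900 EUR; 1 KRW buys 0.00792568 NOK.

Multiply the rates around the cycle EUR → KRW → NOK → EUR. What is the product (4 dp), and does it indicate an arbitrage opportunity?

Around EUR → KRW → NOK → EUR: 1 × 1538.31 × 0.00792568 × 0.0808900 = 0.986223
Product < 1; profitable direction is EUR → NOK → KRW → EUR.

0.9862 (arbitrage exists)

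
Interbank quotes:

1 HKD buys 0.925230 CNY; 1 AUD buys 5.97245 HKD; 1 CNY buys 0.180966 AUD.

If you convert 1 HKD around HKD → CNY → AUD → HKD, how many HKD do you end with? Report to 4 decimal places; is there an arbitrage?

Around HKD → CNY → AUD → HKD: 1 × 0.925230 × 0.180966 × 5.97245 = 0.999998
Product ≈ 1 (deviation 0.000%, within rounding noise).

1.0000 (no arbitrage)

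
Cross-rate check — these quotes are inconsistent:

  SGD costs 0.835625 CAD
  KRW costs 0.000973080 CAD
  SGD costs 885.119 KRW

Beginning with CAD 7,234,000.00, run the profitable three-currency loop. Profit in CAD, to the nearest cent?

Profit: CAD 222,195.55

Profitable loop is CAD → SGD → KRW → CAD:
CAD 7,234,000.00 ÷ 0.835625 = SGD 8,656,993.27
SGD 8,656,993.27 × 885.119 = KRW 7,662,469,225
KRW 7,662,469,225 × 0.000973080 = CAD 7,456,195.55
Profit = CAD 7,456,195.55 − CAD 7,234,000.00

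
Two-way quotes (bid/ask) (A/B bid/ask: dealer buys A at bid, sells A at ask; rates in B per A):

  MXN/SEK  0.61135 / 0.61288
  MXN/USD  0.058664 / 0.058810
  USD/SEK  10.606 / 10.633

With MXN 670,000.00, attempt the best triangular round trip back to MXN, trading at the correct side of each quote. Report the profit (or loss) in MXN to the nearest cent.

Best loop MXN → USD → SEK → MXN:
MXN 670,000.00 × 0.058664 (sell MXN at bid) = USD 39,304.88
USD 39,304.88 × 10.606 (sell USD at bid) = SEK 416,867.56
SEK 416,867.56 ÷ 0.61288 (buy MXN at ask) = MXN 680,178.11

Net profit: MXN 10,178.11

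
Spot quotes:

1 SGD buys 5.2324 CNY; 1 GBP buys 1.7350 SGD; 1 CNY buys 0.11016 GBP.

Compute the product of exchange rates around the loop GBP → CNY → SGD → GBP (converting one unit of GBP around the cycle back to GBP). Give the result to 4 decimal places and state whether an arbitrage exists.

0.9999 (no arbitrage)

Around GBP → CNY → SGD → GBP: 1 ÷ 0.11016 ÷ 5.2324 ÷ 1.7350 = 0.999944
Product ≈ 1 (deviation 0.006%, within rounding noise).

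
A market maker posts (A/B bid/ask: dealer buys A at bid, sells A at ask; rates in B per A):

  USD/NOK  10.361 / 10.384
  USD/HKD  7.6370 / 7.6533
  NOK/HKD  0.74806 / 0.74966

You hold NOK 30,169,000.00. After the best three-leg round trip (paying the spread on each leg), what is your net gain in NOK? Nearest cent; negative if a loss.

Best loop NOK → HKD → USD → NOK:
NOK 30,169,000.00 × 0.74806 (sell NOK at bid) = HKD 22,568,222.14
HKD 22,568,222.14 ÷ 7.6533 (buy USD at ask) = USD 2,948,822.36
USD 2,948,822.36 × 10.361 (sell USD at bid) = NOK 30,552,748.43

Net profit: NOK 383,748.43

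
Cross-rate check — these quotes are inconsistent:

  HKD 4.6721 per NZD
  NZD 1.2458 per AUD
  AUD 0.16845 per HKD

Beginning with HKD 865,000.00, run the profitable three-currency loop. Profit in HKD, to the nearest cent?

Profit: HKD 17,235.72

Profitable loop is HKD → NZD → AUD → HKD:
HKD 865,000.00 ÷ 4.6721 = NZD 185,141.59
NZD 185,141.59 ÷ 1.2458 = AUD 148,612.61
AUD 148,612.61 ÷ 0.16845 = HKD 882,235.72
Profit = HKD 882,235.72 − HKD 865,000.00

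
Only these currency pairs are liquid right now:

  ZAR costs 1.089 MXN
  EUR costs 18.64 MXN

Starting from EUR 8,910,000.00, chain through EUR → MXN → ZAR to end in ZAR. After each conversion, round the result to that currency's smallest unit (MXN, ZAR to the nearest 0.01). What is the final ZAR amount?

EUR 8,910,000.00 × 18.64 = MXN 166,082,400.00
MXN 166,082,400.00 ÷ 1.089 = ZAR 152,509,090.91

ZAR 152,509,090.91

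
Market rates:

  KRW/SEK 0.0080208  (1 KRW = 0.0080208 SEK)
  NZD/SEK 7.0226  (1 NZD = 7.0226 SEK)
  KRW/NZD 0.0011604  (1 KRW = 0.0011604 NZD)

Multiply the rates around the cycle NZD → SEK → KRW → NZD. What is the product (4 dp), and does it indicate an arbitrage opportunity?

Around NZD → SEK → KRW → NZD: 1 × 7.0226 ÷ 0.0080208 × 0.0011604 = 1.015987
Product > 1; profitable direction is NZD → SEK → KRW → NZD.

1.0160 (arbitrage exists)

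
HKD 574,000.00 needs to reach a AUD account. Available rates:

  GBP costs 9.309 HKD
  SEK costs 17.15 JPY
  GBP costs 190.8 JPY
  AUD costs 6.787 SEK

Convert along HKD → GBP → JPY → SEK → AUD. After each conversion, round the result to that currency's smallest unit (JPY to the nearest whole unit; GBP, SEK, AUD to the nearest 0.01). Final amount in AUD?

HKD 574,000.00 ÷ 9.309 = GBP 61,660.76
GBP 61,660.76 × 190.8 = JPY 11,764,873
JPY 11,764,873 ÷ 17.15 = SEK 685,998.43
SEK 685,998.43 ÷ 6.787 = AUD 101,075.35

AUD 101,075.35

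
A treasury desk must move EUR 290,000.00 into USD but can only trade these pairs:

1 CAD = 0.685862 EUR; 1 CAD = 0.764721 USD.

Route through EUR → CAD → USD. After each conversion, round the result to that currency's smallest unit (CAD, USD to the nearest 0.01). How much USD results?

USD 323,343.60

EUR 290,000.00 ÷ 0.685862 = CAD 422,825.58
CAD 422,825.58 × 0.764721 = USD 323,343.60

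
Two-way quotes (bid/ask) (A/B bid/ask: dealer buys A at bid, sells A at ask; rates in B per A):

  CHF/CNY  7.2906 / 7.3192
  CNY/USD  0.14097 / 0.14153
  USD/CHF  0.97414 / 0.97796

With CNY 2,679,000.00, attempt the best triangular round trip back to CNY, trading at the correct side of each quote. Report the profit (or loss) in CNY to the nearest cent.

Best loop CNY → USD → CHF → CNY:
CNY 2,679,000.00 × 0.14097 (sell CNY at bid) = USD 377,658.63
USD 377,658.63 × 0.97414 (sell USD at bid) = CHF 367,892.38
CHF 367,892.38 × 7.2906 (sell CHF at bid) = CNY 2,682,156.17

Net profit: CNY 3,156.17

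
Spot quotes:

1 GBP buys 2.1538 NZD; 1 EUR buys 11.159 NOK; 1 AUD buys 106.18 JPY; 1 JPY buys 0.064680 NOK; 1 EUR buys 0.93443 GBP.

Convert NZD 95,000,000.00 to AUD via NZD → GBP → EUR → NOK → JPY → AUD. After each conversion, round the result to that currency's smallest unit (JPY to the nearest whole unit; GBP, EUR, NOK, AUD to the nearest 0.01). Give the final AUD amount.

AUD 76,697,993.93

NZD 95,000,000.00 ÷ 2.1538 = GBP 44,108,088.03
GBP 44,108,088.03 ÷ 0.93443 = EUR 47,203,201.98
EUR 47,203,201.98 × 11.159 = NOK 526,740,530.89
NOK 526,740,530.89 ÷ 0.064680 = JPY 8,143,792,995
JPY 8,143,792,995 ÷ 106.18 = AUD 76,697,993.93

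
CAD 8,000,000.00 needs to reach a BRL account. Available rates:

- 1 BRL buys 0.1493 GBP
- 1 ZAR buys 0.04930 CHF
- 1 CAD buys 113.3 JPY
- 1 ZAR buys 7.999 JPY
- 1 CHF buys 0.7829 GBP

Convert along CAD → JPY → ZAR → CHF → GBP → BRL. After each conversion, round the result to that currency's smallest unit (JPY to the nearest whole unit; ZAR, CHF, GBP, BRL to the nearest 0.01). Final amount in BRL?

CAD 8,000,000.00 × 113.3 = JPY 906,400,000
JPY 906,400,000 ÷ 7.999 = ZAR 113,314,164.27
ZAR 113,314,164.27 × 0.04930 = CHF 5,586,388.30
CHF 5,586,388.30 × 0.7829 = GBP 4,373,583.40
GBP 4,373,583.40 ÷ 0.1493 = BRL 29,293,927.66

BRL 29,293,927.66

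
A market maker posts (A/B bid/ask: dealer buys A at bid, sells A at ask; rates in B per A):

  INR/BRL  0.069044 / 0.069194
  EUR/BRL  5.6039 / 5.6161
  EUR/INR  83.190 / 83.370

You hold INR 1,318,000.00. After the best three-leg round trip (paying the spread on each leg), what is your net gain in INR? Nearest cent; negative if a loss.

Best loop INR → BRL → EUR → INR:
INR 1,318,000.00 × 0.069044 (sell INR at bid) = BRL 90,999.99
BRL 90,999.99 ÷ 5.6161 (buy EUR at ask) = EUR 16,203.41
EUR 16,203.41 × 83.190 (sell EUR at bid) = INR 1,347,961.99

Net profit: INR 29,961.99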